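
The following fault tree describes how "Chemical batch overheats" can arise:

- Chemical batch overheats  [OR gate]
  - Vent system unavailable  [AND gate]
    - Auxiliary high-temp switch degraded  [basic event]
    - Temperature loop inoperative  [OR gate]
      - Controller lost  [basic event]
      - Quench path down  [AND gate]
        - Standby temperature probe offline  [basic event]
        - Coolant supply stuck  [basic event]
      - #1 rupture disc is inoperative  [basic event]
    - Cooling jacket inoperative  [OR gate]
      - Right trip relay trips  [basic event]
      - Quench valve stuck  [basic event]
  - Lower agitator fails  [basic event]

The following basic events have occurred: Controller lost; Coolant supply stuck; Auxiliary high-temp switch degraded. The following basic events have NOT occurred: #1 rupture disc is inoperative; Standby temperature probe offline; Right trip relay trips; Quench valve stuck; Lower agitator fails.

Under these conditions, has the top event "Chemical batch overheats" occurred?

Quench path down [AND]: Standby temperature probe offline=not, Coolant supply stuck=occurs → not all inputs occur → does not occur.
Temperature loop inoperative [OR]: Controller lost=occurs, Quench path down=not, #1 rupture disc is inoperative=not → at least one input occurs → occurs.
Cooling jacket inoperative [OR]: Right trip relay trips=not, Quench valve stuck=not → no input occurs → does not occur.
Vent system unavailable [AND]: Auxiliary high-temp switch degraded=occurs, Temperature loop inoperative=occurs, Cooling jacket inoperative=not → not all inputs occur → does not occur.
Chemical batch overheats [OR]: Vent system unavailable=not, Lower agitator fails=not → no input occurs → does not occur.

No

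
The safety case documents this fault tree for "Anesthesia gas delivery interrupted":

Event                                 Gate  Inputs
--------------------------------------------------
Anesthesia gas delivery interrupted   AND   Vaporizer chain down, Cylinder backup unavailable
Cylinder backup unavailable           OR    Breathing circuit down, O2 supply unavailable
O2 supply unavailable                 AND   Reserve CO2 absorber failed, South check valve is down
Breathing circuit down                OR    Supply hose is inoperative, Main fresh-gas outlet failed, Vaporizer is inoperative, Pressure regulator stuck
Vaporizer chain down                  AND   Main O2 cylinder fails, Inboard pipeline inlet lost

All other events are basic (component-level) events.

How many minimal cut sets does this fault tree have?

5

Vaporizer chain down [AND]: one cut set from each child combined → 1 × 1 = 1 cut set(s).
Breathing circuit down [OR]: union of children's cut sets → 4 cut set(s).
O2 supply unavailable [AND]: one cut set from each child combined → 1 × 1 = 1 cut set(s).
Cylinder backup unavailable [OR]: union of children's cut sets → 5 cut set(s).
Anesthesia gas delivery interrupted [AND]: one cut set from each child combined → 1 × 5 = 5 cut set(s).
Minimal cut sets: {Inboard pipeline inlet lost, Main O2 cylinder fails, Supply hose is inoperative}; {Inboard pipeline inlet lost, Main O2 cylinder fails, Main fresh-gas outlet failed}; {Inboard pipeline inlet lost, Main O2 cylinder fails, Vaporizer is inoperative}; {Inboard pipeline inlet lost, Main O2 cylinder fails, Pressure regulator stuck}; {Inboard pipeline inlet lost, Main O2 cylinder fails, Reserve CO2 absorber failed, South check valve is down}.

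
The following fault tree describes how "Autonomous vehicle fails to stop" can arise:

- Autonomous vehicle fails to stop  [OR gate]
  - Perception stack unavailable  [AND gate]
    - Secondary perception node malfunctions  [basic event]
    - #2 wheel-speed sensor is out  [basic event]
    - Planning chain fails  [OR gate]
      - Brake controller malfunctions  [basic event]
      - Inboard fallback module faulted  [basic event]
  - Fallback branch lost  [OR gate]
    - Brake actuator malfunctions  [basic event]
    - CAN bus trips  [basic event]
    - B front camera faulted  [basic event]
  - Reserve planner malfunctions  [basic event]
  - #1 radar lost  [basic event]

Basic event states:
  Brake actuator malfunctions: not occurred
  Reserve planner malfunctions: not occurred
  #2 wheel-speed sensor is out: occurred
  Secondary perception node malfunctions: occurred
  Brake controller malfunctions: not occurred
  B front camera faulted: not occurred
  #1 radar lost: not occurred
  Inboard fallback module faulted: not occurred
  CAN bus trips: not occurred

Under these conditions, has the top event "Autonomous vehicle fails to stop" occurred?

No

Planning chain fails [OR]: Brake controller malfunctions=not, Inboard fallback module faulted=not → no input occurs → does not occur.
Perception stack unavailable [AND]: Secondary perception node malfunctions=occurs, #2 wheel-speed sensor is out=occurs, Planning chain fails=not → not all inputs occur → does not occur.
Fallback branch lost [OR]: Brake actuator malfunctions=not, CAN bus trips=not, B front camera faulted=not → no input occurs → does not occur.
Autonomous vehicle fails to stop [OR]: Perception stack unavailable=not, Fallback branch lost=not, Reserve planner malfunctions=not, #1 radar lost=not → no input occurs → does not occur.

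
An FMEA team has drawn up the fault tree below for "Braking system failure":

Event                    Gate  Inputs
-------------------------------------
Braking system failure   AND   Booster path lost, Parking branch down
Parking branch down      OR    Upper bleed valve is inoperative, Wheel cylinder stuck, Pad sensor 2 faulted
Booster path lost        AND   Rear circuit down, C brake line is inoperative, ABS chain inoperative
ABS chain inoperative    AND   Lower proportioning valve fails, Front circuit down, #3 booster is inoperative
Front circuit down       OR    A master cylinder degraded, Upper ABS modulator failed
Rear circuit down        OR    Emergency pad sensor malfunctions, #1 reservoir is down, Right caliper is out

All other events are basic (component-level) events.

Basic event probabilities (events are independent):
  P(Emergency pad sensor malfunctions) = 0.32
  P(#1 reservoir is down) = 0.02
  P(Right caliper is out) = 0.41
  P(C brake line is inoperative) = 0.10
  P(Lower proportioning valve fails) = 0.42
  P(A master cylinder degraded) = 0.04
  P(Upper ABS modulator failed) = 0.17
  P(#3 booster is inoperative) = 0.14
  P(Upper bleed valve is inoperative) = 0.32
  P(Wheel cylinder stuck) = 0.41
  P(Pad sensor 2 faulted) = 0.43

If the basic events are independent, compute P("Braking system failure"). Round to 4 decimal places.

0.0006

P(Rear circuit down) [OR] = 1 − (1−0.32) × (1−0.02) × (1−0.41) = 0.606824
P(Front circuit down) [OR] = 1 − (1−0.04) × (1−0.17) = 0.203200
P(ABS chain inoperative) [AND] = 0.42 × 0.203200 × 0.14 = 0.011948
P(Booster path lost) [AND] = 0.606824 × 0.10 × 0.011948 = 0.000725
P(Parking branch down) [OR] = 1 − (1−0.32) × (1−0.41) × (1−0.43) = 0.771316
P(Braking system failure) [AND] = 0.000725 × 0.771316 = 0.000559
Rounded to 4 decimal places: P(Braking system failure) ≈ 0.0006.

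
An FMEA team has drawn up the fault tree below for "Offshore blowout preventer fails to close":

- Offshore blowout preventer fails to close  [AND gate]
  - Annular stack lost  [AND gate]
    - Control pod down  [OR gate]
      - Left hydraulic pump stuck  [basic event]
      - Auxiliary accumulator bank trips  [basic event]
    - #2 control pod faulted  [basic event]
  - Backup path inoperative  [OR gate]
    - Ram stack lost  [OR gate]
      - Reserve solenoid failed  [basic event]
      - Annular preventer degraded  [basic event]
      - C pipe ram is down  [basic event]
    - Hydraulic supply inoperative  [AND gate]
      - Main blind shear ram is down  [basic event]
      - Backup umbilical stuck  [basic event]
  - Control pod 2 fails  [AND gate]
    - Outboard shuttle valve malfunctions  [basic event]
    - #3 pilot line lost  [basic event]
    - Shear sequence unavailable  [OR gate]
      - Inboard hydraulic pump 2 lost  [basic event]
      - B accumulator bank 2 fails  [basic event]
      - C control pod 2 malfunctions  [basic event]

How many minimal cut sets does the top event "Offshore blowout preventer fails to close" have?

24

Control pod down [OR]: union of children's cut sets → 2 cut set(s).
Annular stack lost [AND]: one cut set from each child combined → 2 × 1 = 2 cut set(s).
Ram stack lost [OR]: union of children's cut sets → 3 cut set(s).
Hydraulic supply inoperative [AND]: one cut set from each child combined → 1 × 1 = 1 cut set(s).
Backup path inoperative [OR]: union of children's cut sets → 4 cut set(s).
Shear sequence unavailable [OR]: union of children's cut sets → 3 cut set(s).
Control pod 2 fails [AND]: one cut set from each child combined → 1 × 1 × 3 = 3 cut set(s).
Offshore blowout preventer fails to close [AND]: one cut set from each child combined → 2 × 4 × 3 = 24 cut set(s).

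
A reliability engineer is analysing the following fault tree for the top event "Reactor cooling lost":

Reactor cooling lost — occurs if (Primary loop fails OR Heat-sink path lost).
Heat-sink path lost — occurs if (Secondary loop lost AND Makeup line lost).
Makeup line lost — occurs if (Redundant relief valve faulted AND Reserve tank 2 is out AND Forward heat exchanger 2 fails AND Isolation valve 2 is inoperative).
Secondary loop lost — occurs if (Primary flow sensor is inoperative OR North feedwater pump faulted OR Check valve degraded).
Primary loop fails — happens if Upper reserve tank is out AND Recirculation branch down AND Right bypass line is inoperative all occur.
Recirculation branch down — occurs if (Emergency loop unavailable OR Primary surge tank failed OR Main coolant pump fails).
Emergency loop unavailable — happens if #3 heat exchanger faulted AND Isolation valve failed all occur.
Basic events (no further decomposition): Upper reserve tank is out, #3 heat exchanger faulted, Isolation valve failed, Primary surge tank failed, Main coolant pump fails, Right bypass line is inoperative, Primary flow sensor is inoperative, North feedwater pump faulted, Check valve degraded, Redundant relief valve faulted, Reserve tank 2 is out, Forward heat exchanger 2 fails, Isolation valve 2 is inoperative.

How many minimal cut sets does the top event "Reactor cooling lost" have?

Emergency loop unavailable [AND]: one cut set from each child combined → 1 × 1 = 1 cut set(s).
Recirculation branch down [OR]: union of children's cut sets → 3 cut set(s).
Primary loop fails [AND]: one cut set from each child combined → 1 × 3 × 1 = 3 cut set(s).
Secondary loop lost [OR]: union of children's cut sets → 3 cut set(s).
Makeup line lost [AND]: one cut set from each child combined → 1 × 1 × 1 × 1 = 1 cut set(s).
Heat-sink path lost [AND]: one cut set from each child combined → 3 × 1 = 3 cut set(s).
Reactor cooling lost [OR]: union of children's cut sets → 6 cut set(s).
Minimal cut sets: {#3 heat exchanger faulted, Isolation valve failed, Right bypass line is inoperative, Upper reserve tank is out}; {Primary surge tank failed, Right bypass line is inoperative, Upper reserve tank is out}; {Main coolant pump fails, Right bypass line is inoperative, Upper reserve tank is out}; {Forward heat exchanger 2 fails, Isolation valve 2 is inoperative, Primary flow sensor is inoperative, Redundant relief valve faulted, Reserve tank 2 is out}; {Forward heat exchanger 2 fails, Isolation valve 2 is inoperative, North feedwater pump faulted, Redundant relief valve faulted, Reserve tank 2 is out}; {Check valve degraded, Forward heat exchanger 2 fails, Isolation valve 2 is inoperative, Redundant relief valve faulted, Reserve tank 2 is out}.

6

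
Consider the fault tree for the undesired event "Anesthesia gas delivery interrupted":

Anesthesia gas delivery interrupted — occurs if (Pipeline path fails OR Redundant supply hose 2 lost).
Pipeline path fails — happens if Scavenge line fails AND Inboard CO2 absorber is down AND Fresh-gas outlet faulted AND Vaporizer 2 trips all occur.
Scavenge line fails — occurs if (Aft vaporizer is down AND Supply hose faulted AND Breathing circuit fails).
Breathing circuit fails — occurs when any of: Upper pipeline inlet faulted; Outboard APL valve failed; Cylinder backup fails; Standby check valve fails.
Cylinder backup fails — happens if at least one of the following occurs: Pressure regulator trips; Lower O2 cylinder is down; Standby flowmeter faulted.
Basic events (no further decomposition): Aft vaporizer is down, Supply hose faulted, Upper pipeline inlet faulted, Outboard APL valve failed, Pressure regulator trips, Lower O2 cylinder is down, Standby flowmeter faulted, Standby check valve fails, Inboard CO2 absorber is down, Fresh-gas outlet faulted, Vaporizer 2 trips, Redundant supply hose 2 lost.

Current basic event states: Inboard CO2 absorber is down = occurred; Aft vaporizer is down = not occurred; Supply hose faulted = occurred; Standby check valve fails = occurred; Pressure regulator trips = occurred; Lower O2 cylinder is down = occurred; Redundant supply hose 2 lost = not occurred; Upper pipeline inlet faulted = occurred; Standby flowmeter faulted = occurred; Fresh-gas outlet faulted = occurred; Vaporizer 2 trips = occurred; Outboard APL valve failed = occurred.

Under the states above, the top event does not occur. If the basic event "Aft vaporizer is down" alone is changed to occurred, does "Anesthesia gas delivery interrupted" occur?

Yes

Counterfactual: set "Aft vaporizer is down" to occurred.
Cylinder backup fails [OR]: Pressure regulator trips=occurs, Lower O2 cylinder is down=occurs, Standby flowmeter faulted=occurs → at least one input occurs → occurs.
Breathing circuit fails [OR]: Upper pipeline inlet faulted=occurs, Outboard APL valve failed=occurs, Cylinder backup fails=occurs, Standby check valve fails=occurs → at least one input occurs → occurs.
Scavenge line fails [AND]: Aft vaporizer is down=occurs, Supply hose faulted=occurs, Breathing circuit fails=occurs → all inputs occur → occurs.
Pipeline path fails [AND]: Scavenge line fails=occurs, Inboard CO2 absorber is down=occurs, Fresh-gas outlet faulted=occurs, Vaporizer 2 trips=occurs → all inputs occur → occurs.
Anesthesia gas delivery interrupted [OR]: Pipeline path fails=occurs, Redundant supply hose 2 lost=not → at least one input occurs → occurs.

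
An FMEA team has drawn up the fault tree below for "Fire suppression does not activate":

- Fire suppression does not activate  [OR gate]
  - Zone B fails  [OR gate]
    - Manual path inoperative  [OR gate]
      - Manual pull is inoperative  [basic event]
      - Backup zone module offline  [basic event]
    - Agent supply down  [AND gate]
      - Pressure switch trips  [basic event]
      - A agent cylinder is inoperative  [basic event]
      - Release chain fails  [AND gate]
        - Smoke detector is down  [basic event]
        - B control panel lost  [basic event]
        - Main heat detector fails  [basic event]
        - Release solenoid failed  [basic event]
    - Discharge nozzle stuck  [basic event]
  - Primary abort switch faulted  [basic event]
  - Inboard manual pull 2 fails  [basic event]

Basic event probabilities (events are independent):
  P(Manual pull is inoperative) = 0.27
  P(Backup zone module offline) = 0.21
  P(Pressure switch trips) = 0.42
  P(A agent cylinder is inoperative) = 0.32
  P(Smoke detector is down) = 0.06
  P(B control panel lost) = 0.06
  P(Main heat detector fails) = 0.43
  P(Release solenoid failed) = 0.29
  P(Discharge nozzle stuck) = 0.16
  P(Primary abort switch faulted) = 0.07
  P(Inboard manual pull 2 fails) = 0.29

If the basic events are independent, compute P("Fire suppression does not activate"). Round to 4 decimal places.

0.6802

P(Manual path inoperative) [OR] = 1 − (1−0.27) × (1−0.21) = 0.423300
P(Release chain fails) [AND] = 0.06 × 0.06 × 0.43 × 0.29 = 0.000449
P(Agent supply down) [AND] = 0.42 × 0.32 × 0.000449 = 0.000060
P(Zone B fails) [OR] = 1 − (1−0.423300) × (1−0.000060) × (1−0.16) = 0.515601
P(Fire suppression does not activate) [OR] = 1 − (1−0.515601) × (1−0.07) × (1−0.29) = 0.680151
Rounded to 4 decimal places: P(Fire suppression does not activate) ≈ 0.6802.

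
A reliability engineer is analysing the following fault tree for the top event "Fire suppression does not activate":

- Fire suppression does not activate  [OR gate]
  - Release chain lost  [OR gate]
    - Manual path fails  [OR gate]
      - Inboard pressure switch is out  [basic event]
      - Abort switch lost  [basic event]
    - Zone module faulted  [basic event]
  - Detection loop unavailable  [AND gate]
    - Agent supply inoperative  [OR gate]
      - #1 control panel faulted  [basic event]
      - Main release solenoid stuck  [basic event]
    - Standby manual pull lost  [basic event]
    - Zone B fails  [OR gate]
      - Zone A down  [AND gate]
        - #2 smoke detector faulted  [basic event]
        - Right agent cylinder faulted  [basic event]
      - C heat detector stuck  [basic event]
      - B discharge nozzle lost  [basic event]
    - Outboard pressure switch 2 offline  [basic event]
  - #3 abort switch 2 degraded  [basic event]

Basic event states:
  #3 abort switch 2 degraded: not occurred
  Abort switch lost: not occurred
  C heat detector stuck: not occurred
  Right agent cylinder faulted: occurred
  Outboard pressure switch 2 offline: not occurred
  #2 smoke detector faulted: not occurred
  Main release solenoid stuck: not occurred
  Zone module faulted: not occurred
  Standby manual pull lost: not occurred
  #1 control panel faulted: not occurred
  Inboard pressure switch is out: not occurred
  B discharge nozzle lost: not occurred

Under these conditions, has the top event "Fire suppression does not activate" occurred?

No

Manual path fails [OR]: Inboard pressure switch is out=not, Abort switch lost=not → no input occurs → does not occur.
Release chain lost [OR]: Manual path fails=not, Zone module faulted=not → no input occurs → does not occur.
Agent supply inoperative [OR]: #1 control panel faulted=not, Main release solenoid stuck=not → no input occurs → does not occur.
Zone A down [AND]: #2 smoke detector faulted=not, Right agent cylinder faulted=occurs → not all inputs occur → does not occur.
Zone B fails [OR]: Zone A down=not, C heat detector stuck=not, B discharge nozzle lost=not → no input occurs → does not occur.
Detection loop unavailable [AND]: Agent supply inoperative=not, Standby manual pull lost=not, Zone B fails=not, Outboard pressure switch 2 offline=not → not all inputs occur → does not occur.
Fire suppression does not activate [OR]: Release chain lost=not, Detection loop unavailable=not, #3 abort switch 2 degraded=not → no input occurs → does not occur.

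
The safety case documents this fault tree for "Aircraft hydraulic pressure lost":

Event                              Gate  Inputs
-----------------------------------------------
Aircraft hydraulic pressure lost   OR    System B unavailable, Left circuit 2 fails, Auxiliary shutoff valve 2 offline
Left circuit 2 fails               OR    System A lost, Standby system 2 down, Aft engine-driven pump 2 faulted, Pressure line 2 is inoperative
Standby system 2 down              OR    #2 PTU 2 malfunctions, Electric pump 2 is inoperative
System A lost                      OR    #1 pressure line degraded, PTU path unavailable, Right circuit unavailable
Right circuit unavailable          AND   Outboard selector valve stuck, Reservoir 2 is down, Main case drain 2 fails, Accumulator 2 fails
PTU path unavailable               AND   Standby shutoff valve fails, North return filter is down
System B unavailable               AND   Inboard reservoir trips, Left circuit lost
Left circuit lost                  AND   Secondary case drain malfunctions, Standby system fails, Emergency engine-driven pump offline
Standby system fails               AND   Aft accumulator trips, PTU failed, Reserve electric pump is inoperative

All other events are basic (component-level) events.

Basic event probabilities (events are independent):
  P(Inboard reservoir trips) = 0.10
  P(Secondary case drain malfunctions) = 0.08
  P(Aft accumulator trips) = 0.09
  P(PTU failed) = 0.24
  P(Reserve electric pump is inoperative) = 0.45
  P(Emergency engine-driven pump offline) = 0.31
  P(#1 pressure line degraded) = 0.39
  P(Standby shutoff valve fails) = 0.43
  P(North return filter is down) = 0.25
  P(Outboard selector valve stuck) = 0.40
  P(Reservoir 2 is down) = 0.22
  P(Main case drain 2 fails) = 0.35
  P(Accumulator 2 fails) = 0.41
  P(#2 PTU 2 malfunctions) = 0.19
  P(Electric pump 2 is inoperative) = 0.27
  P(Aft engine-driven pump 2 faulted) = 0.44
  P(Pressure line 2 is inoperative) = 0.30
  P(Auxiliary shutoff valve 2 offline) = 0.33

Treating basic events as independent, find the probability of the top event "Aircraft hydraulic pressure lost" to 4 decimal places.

0.9165

P(Standby system fails) [AND] = 0.09 × 0.24 × 0.45 = 0.009720
P(Left circuit lost) [AND] = 0.08 × 0.009720 × 0.31 = 0.000241
P(System B unavailable) [AND] = 0.10 × 0.000241 = 0.000024
P(PTU path unavailable) [AND] = 0.43 × 0.25 = 0.107500
P(Right circuit unavailable) [AND] = 0.40 × 0.22 × 0.35 × 0.41 = 0.012628
P(System A lost) [OR] = 1 − (1−0.39) × (1−0.107500) × (1−0.012628) = 0.462450
P(Standby system 2 down) [OR] = 1 − (1−0.19) × (1−0.27) = 0.408700
P(Left circuit 2 fails) [OR] = 1 − (1−0.462450) × (1−0.408700) × (1−0.44) × (1−0.30) = 0.875402
P(Aircraft hydraulic pressure lost) [OR] = 1 − (1−0.000024) × (1−0.875402) × (1−0.33) = 0.916521
Rounded to 4 decimal places: P(Aircraft hydraulic pressure lost) ≈ 0.9165.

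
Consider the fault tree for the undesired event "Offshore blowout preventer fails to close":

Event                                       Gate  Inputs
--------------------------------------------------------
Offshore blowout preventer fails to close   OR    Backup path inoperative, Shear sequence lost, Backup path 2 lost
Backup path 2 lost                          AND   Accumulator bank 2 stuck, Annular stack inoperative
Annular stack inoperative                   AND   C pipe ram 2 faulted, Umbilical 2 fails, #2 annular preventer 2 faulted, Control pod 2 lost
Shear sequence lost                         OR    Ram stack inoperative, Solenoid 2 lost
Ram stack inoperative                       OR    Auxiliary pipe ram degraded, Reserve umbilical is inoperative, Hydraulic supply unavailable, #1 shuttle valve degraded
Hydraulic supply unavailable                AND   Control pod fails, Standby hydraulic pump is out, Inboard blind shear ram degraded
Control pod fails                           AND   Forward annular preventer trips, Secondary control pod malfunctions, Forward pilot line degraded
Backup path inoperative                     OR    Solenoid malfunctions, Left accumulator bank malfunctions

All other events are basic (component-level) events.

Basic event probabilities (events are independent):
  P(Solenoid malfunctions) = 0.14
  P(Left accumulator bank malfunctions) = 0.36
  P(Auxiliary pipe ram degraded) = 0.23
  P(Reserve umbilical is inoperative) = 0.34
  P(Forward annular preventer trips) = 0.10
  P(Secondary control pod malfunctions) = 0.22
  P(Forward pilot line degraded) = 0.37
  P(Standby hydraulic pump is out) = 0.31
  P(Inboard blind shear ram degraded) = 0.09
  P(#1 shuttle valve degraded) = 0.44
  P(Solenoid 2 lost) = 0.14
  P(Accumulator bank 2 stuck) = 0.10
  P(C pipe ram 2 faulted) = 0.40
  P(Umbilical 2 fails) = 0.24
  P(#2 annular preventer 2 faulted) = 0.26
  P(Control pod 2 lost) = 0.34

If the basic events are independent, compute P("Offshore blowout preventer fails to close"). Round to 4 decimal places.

P(Backup path inoperative) [OR] = 1 − (1−0.14) × (1−0.36) = 0.449600
P(Control pod fails) [AND] = 0.10 × 0.22 × 0.37 = 0.008140
P(Hydraulic supply unavailable) [AND] = 0.008140 × 0.31 × 0.09 = 0.000227
P(Ram stack inoperative) [OR] = 1 − (1−0.23) × (1−0.34) × (1−0.000227) × (1−0.44) = 0.715473
P(Shear sequence lost) [OR] = 1 − (1−0.715473) × (1−0.14) = 0.755307
P(Annular stack inoperative) [AND] = 0.40 × 0.24 × 0.26 × 0.34 = 0.008486
P(Backup path 2 lost) [AND] = 0.10 × 0.008486 = 0.000849
P(Offshore blowout preventer fails to close) [OR] = 1 − (1−0.449600) × (1−0.755307) × (1−0.000849) = 0.865435
Rounded to 4 decimal places: P(Offshore blowout preventer fails to close) ≈ 0.8654.

0.8654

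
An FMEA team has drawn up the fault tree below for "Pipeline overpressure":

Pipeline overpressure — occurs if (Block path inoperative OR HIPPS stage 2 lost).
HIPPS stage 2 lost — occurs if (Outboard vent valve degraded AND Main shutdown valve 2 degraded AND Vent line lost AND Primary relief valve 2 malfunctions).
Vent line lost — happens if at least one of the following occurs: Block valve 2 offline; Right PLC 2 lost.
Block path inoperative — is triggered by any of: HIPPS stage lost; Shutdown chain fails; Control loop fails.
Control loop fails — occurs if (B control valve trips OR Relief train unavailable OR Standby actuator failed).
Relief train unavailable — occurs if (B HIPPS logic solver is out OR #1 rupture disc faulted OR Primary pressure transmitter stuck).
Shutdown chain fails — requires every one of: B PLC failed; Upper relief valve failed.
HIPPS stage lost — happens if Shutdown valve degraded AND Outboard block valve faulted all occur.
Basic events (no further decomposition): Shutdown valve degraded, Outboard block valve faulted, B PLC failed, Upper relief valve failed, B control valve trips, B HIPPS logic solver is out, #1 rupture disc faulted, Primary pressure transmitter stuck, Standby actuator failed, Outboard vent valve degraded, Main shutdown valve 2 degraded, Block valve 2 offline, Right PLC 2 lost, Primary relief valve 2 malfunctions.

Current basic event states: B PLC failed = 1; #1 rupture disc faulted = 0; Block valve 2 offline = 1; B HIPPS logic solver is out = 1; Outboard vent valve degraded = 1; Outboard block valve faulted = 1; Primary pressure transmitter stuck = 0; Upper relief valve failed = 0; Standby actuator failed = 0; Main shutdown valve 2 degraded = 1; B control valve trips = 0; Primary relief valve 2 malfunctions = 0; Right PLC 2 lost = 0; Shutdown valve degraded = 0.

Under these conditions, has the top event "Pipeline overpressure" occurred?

Yes

HIPPS stage lost [AND]: Shutdown valve degraded=not, Outboard block valve faulted=occurs → not all inputs occur → does not occur.
Shutdown chain fails [AND]: B PLC failed=occurs, Upper relief valve failed=not → not all inputs occur → does not occur.
Relief train unavailable [OR]: B HIPPS logic solver is out=occurs, #1 rupture disc faulted=not, Primary pressure transmitter stuck=not → at least one input occurs → occurs.
Control loop fails [OR]: B control valve trips=not, Relief train unavailable=occurs, Standby actuator failed=not → at least one input occurs → occurs.
Block path inoperative [OR]: HIPPS stage lost=not, Shutdown chain fails=not, Control loop fails=occurs → at least one input occurs → occurs.
Vent line lost [OR]: Block valve 2 offline=occurs, Right PLC 2 lost=not → at least one input occurs → occurs.
HIPPS stage 2 lost [AND]: Outboard vent valve degraded=occurs, Main shutdown valve 2 degraded=occurs, Vent line lost=occurs, Primary relief valve 2 malfunctions=not → not all inputs occur → does not occur.
Pipeline overpressure [OR]: Block path inoperative=occurs, HIPPS stage 2 lost=not → at least one input occurs → occurs.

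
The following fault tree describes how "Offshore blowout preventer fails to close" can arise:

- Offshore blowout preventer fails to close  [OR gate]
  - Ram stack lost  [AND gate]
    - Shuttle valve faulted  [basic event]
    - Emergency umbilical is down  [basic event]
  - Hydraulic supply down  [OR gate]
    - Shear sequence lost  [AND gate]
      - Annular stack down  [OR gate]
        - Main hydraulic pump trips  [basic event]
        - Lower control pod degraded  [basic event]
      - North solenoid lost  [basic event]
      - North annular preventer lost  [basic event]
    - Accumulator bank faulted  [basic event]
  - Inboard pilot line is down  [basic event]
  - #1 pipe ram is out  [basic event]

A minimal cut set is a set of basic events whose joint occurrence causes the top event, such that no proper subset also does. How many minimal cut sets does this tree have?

6

Ram stack lost [AND]: one cut set from each child combined → 1 × 1 = 1 cut set(s).
Annular stack down [OR]: union of children's cut sets → 2 cut set(s).
Shear sequence lost [AND]: one cut set from each child combined → 2 × 1 × 1 = 2 cut set(s).
Hydraulic supply down [OR]: union of children's cut sets → 3 cut set(s).
Offshore blowout preventer fails to close [OR]: union of children's cut sets → 6 cut set(s).
Minimal cut sets: {Emergency umbilical is down, Shuttle valve faulted}; {Main hydraulic pump trips, North annular preventer lost, North solenoid lost}; {Lower control pod degraded, North annular preventer lost, North solenoid lost}; {Accumulator bank faulted}; {Inboard pilot line is down}; {#1 pipe ram is out}.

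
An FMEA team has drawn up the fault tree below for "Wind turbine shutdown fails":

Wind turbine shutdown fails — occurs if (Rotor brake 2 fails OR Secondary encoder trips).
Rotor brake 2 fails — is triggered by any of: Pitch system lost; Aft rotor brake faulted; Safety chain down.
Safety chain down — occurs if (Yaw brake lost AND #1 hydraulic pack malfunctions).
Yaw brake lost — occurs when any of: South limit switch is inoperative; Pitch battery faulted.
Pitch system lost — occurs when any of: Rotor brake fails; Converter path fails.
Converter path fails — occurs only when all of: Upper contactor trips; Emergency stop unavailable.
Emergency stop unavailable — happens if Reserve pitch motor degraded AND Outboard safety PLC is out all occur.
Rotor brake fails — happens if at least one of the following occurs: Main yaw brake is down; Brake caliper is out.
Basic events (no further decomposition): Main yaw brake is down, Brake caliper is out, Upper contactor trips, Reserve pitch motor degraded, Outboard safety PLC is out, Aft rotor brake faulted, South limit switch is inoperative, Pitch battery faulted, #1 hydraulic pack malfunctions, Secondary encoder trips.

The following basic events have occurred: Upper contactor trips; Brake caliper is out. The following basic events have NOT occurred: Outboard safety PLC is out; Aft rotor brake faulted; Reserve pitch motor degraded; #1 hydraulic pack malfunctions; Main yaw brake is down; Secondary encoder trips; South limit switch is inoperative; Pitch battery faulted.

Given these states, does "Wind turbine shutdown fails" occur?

Yes

Rotor brake fails [OR]: Main yaw brake is down=not, Brake caliper is out=occurs → at least one input occurs → occurs.
Emergency stop unavailable [AND]: Reserve pitch motor degraded=not, Outboard safety PLC is out=not → not all inputs occur → does not occur.
Converter path fails [AND]: Upper contactor trips=occurs, Emergency stop unavailable=not → not all inputs occur → does not occur.
Pitch system lost [OR]: Rotor brake fails=occurs, Converter path fails=not → at least one input occurs → occurs.
Yaw brake lost [OR]: South limit switch is inoperative=not, Pitch battery faulted=not → no input occurs → does not occur.
Safety chain down [AND]: Yaw brake lost=not, #1 hydraulic pack malfunctions=not → not all inputs occur → does not occur.
Rotor brake 2 fails [OR]: Pitch system lost=occurs, Aft rotor brake faulted=not, Safety chain down=not → at least one input occurs → occurs.
Wind turbine shutdown fails [OR]: Rotor brake 2 fails=occurs, Secondary encoder trips=not → at least one input occurs → occurs.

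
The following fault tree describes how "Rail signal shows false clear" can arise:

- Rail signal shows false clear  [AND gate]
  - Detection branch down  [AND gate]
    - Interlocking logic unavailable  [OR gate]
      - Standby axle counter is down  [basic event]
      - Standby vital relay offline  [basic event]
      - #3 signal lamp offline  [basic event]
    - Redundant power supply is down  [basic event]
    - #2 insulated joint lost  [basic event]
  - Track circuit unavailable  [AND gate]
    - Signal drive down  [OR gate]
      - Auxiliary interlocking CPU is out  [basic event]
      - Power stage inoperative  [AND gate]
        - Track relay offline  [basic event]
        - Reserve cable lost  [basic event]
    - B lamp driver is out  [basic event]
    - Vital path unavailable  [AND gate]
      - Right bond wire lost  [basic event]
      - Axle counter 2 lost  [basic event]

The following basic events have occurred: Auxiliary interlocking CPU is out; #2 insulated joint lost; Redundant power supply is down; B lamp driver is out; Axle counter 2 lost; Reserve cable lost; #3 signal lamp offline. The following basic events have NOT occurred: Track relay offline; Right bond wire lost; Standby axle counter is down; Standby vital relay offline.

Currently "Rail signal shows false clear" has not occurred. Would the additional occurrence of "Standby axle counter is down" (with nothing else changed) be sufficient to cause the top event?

No

Counterfactual: set "Standby axle counter is down" to occurred.
Interlocking logic unavailable [OR]: Standby axle counter is down=occurs, Standby vital relay offline=not, #3 signal lamp offline=occurs → at least one input occurs → occurs.
Detection branch down [AND]: Interlocking logic unavailable=occurs, Redundant power supply is down=occurs, #2 insulated joint lost=occurs → all inputs occur → occurs.
Power stage inoperative [AND]: Track relay offline=not, Reserve cable lost=occurs → not all inputs occur → does not occur.
Signal drive down [OR]: Auxiliary interlocking CPU is out=occurs, Power stage inoperative=not → at least one input occurs → occurs.
Vital path unavailable [AND]: Right bond wire lost=not, Axle counter 2 lost=occurs → not all inputs occur → does not occur.
Track circuit unavailable [AND]: Signal drive down=occurs, B lamp driver is out=occurs, Vital path unavailable=not → not all inputs occur → does not occur.
Rail signal shows false clear [AND]: Detection branch down=occurs, Track circuit unavailable=not → not all inputs occur → does not occur.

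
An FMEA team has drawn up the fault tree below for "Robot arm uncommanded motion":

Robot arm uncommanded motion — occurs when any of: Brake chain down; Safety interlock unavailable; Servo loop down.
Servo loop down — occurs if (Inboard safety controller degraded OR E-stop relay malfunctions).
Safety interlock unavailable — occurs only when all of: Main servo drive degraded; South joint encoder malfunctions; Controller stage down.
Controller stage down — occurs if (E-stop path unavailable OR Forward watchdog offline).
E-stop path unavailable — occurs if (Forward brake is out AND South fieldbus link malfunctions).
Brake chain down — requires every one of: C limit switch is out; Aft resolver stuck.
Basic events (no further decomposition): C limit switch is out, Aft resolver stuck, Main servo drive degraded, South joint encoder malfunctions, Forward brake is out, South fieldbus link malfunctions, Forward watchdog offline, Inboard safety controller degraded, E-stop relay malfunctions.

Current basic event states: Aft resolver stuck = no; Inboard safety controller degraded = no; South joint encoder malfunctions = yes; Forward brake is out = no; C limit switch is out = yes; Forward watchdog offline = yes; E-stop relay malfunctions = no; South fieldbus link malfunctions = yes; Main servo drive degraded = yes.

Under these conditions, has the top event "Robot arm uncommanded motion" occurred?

Yes

Brake chain down [AND]: C limit switch is out=occurs, Aft resolver stuck=not → not all inputs occur → does not occur.
E-stop path unavailable [AND]: Forward brake is out=not, South fieldbus link malfunctions=occurs → not all inputs occur → does not occur.
Controller stage down [OR]: E-stop path unavailable=not, Forward watchdog offline=occurs → at least one input occurs → occurs.
Safety interlock unavailable [AND]: Main servo drive degraded=occurs, South joint encoder malfunctions=occurs, Controller stage down=occurs → all inputs occur → occurs.
Servo loop down [OR]: Inboard safety controller degraded=not, E-stop relay malfunctions=not → no input occurs → does not occur.
Robot arm uncommanded motion [OR]: Brake chain down=not, Safety interlock unavailable=occurs, Servo loop down=not → at least one input occurs → occurs.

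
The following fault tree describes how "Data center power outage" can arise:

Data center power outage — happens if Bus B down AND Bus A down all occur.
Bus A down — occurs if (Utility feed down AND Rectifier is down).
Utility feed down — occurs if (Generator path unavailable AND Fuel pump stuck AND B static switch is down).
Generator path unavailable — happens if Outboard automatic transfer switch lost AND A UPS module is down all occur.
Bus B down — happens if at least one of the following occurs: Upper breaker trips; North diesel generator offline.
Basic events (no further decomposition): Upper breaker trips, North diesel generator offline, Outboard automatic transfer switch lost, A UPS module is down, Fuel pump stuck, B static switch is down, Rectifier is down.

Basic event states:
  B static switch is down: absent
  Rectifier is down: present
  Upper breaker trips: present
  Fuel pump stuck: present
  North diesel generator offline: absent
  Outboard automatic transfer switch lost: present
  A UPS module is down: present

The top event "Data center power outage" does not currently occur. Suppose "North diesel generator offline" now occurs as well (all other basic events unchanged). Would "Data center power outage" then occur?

No

Counterfactual: set "North diesel generator offline" to occurred.
Bus B down [OR]: Upper breaker trips=occurs, North diesel generator offline=occurs → at least one input occurs → occurs.
Generator path unavailable [AND]: Outboard automatic transfer switch lost=occurs, A UPS module is down=occurs → all inputs occur → occurs.
Utility feed down [AND]: Generator path unavailable=occurs, Fuel pump stuck=occurs, B static switch is down=not → not all inputs occur → does not occur.
Bus A down [AND]: Utility feed down=not, Rectifier is down=occurs → not all inputs occur → does not occur.
Data center power outage [AND]: Bus B down=occurs, Bus A down=not → not all inputs occur → does not occur.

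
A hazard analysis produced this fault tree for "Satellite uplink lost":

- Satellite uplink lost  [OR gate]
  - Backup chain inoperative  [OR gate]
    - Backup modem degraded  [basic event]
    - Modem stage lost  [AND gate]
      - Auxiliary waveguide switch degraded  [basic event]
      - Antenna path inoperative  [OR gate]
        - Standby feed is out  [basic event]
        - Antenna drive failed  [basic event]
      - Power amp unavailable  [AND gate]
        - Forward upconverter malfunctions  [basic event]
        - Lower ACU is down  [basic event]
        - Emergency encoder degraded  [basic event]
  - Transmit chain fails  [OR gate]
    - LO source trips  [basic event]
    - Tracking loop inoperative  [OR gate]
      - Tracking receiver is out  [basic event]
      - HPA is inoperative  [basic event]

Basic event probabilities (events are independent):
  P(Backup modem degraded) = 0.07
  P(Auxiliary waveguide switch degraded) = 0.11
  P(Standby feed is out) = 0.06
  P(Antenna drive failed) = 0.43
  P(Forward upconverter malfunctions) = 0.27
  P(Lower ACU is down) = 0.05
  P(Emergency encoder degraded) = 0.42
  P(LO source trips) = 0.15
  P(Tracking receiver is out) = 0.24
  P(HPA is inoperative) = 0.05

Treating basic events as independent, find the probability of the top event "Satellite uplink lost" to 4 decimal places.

P(Antenna path inoperative) [OR] = 1 − (1−0.06) × (1−0.43) = 0.464200
P(Power amp unavailable) [AND] = 0.27 × 0.05 × 0.42 = 0.005670
P(Modem stage lost) [AND] = 0.11 × 0.464200 × 0.005670 = 0.000290
P(Backup chain inoperative) [OR] = 1 − (1−0.07) × (1−0.000290) = 0.070270
P(Tracking loop inoperative) [OR] = 1 − (1−0.24) × (1−0.05) = 0.278000
P(Transmit chain fails) [OR] = 1 − (1−0.15) × (1−0.278000) = 0.386300
P(Satellite uplink lost) [OR] = 1 − (1−0.070270) × (1−0.386300) = 0.429425
Rounded to 4 decimal places: P(Satellite uplink lost) ≈ 0.4294.

0.4294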